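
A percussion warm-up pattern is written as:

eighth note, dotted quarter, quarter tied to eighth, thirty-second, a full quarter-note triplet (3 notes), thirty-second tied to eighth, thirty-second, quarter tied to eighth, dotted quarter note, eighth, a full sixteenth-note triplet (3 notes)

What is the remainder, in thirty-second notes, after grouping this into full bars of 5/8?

One bar of 5/8 = 20 thirty-second notes.
Each duration in thirty-second notes: eighth note = 4; dotted quarter = 12; quarter tied to eighth (quarter + eighth) = 12; thirty-second = 1; a full quarter-note triplet (3 notes) (three triplet quarters span one half) = 16; thirty-second tied to eighth (thirty-second + eighth) = 5; thirty-second = 1; quarter tied to eighth (quarter + eighth) = 12; dotted quarter note = 12; eighth = 4; a full sixteenth-note triplet (3 notes) (three triplet sixteenths span one eighth) = 4.
Adding: 4 + 12 + 12 + 1 + 16 + 5 + 1 + 12 + 12 + 4 + 4 = 83.
83 ÷ 20 = 4 complete bars with 3 thirty-second notes remaining.

3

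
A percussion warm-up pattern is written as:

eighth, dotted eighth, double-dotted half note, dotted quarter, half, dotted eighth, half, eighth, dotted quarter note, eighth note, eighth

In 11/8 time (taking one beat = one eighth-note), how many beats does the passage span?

28

One eighth-note beat = 2 sixteenth notes.
Convert each value to sixteenth notes: eighth = 2; dotted eighth = 3; double-dotted half note = 14; dotted quarter = 6; half = 8; dotted eighth = 3; half = 8; eighth = 2; dotted quarter note = 6; eighth note = 2; eighth = 2.
Total: 2 + 3 + 14 + 6 + 8 + 3 + 8 + 2 + 6 + 2 + 2 = 56.
56 ÷ 2 = 28 beats.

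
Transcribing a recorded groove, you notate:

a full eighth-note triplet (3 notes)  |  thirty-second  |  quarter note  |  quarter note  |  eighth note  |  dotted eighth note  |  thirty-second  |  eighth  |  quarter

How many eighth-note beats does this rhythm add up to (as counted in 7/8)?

One eighth-note beat = 4 thirty-second notes.
Express everything in thirty-second notes: a full eighth-note triplet (3 notes) (three triplet eighths span one quarter) = 8; thirty-second = 1; quarter note = 8; quarter note = 8; eighth note = 4; dotted eighth note = 6; thirty-second = 1; eighth = 4; quarter = 8.
Altogether 8 + 1 + 8 + 8 + 4 + 6 + 1 + 4 + 8 = 48.
48 ÷ 4 = 12 beats.

12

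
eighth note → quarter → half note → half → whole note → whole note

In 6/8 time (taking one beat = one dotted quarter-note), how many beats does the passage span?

9

One dotted quarter-note beat = 3 eighth notes.
In eighth notes: eighth note = 1; quarter = 2; half note = 4; half = 4; whole note = 8; whole note = 8.
Adding: 1 + 2 + 4 + 4 + 8 + 8 = 27.
27 ÷ 3 = 9 beats.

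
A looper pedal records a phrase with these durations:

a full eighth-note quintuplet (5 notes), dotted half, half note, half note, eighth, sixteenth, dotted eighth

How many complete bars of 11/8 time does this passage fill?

1

One bar of 11/8 = 22 sixteenth notes.
Express everything in sixteenth notes: a full eighth-note quintuplet (5 notes) (five quintuplet eighths span one half) = 8; dotted half = 12; half note = 8; half note = 8; eighth = 2; sixteenth = 1; dotted eighth = 3.
Total: 8 + 12 + 8 + 8 + 2 + 1 + 3 = 42.
42 ÷ 22 = 1 complete bar with 20 left over.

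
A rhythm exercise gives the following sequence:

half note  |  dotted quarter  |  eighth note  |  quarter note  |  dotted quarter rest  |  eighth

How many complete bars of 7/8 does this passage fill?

2

One bar of 7/8 = 7 eighth notes.
In eighth notes: half note = 4; dotted quarter = 3; eighth note = 1; quarter note = 2; dotted quarter rest = 3; eighth = 1.
Total: 4 + 3 + 1 + 2 + 3 + 1 = 14.
14 ÷ 7 = 2 complete bars with 0 left over.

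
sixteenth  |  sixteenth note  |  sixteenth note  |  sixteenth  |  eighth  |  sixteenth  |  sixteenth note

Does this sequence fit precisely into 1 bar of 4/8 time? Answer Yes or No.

One bar of 4/8 = 8 sixteenth notes.
Convert each value to sixteenth notes: sixteenth = 1; sixteenth note = 1; sixteenth note = 1; sixteenth = 1; eighth = 2; sixteenth = 1; sixteenth note = 1.
Altogether 1 + 1 + 1 + 1 + 2 + 1 + 1 = 8.
8 equals 8, so the answer is Yes.

Yes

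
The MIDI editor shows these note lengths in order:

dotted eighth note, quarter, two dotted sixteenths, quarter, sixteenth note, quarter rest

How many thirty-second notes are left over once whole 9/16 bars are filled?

2

One bar of 9/16 = 18 thirty-second notes.
Working in thirty-second notes: dotted eighth note = 6; quarter = 8; dotted sixteenth = 3; dotted sixteenth = 3; quarter = 8; sixteenth note = 2; quarter rest = 8.
Total: 6 + 8 + 3 + 3 + 8 + 2 + 8 = 38.
38 ÷ 18 = 2 complete bars with 2 thirty-second notes remaining.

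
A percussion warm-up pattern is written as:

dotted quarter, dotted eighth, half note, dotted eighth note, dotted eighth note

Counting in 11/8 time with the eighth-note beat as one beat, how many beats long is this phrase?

One eighth-note beat = 2 sixteenth notes.
Each duration in sixteenth notes: dotted quarter = 6; dotted eighth = 3; half note = 8; dotted eighth note = 3; dotted eighth note = 3.
Adding: 6 + 3 + 8 + 3 + 3 = 23.
23 ÷ 2 = 11.5 beats.

11.5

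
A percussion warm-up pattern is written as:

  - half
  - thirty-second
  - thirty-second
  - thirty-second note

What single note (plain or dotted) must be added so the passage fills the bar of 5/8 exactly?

thirty-second note

The bar of 5/8 = 20 thirty-second notes.
In thirty-second notes: half = 16; thirty-second = 1; thirty-second = 1; thirty-second note = 1.
Altogether 16 + 1 + 1 + 1 = 19.
Remaining: 20 − 19 = 1 thirty-second note, which is a thirty-second note.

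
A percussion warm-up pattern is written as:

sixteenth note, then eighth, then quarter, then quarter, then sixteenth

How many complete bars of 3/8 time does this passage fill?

2

One bar of 3/8 = 6 sixteenth notes.
Express everything in sixteenth notes: sixteenth note = 1; eighth = 2; quarter = 4; quarter = 4; sixteenth = 1.
Total: 1 + 2 + 4 + 4 + 1 = 12.
12 ÷ 6 = 2 complete bars with 0 left over.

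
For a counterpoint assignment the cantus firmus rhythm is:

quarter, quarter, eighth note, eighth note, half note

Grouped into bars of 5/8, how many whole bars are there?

One bar of 5/8 = 5 eighth notes.
Convert each value to eighth notes: quarter = 2; quarter = 2; eighth note = 1; eighth note = 1; half note = 4.
Total: 2 + 2 + 1 + 1 + 4 = 10.
10 ÷ 5 = 2 complete bars with 0 left over.

2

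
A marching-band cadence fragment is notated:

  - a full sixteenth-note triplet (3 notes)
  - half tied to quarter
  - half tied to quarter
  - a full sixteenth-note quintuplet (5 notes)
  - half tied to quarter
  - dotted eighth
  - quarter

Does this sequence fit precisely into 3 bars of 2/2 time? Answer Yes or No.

One bar of 2/2 = 16 sixteenth notes, so 3 bars = 48.
Working in sixteenth notes: a full sixteenth-note triplet (3 notes) (three triplet sixteenths span one eighth) = 2; half tied to quarter (half + quarter) = 12; half tied to quarter (half + quarter) = 12; a full sixteenth-note quintuplet (5 notes) (five quintuplet sixteenths span one quarter) = 4; half tied to quarter (half + quarter) = 12; dotted eighth = 3; quarter = 4.
Total: 2 + 12 + 12 + 4 + 12 + 3 + 4 = 49.
49 exceeds 48, so the answer is No.

No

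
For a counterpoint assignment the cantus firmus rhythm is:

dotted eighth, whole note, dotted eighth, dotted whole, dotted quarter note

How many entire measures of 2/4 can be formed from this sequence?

One bar of 2/4 = 8 sixteenth notes.
Working in sixteenth notes: dotted eighth = 3; whole note = 16; dotted eighth = 3; dotted whole = 24; dotted quarter note = 6.
Adding: 3 + 16 + 3 + 24 + 6 = 52.
52 ÷ 8 = 6 complete bars with 4 left over.

6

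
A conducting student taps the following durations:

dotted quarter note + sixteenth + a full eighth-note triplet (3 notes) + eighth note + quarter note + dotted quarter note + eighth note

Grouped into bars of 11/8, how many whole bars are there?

1

One bar of 11/8 = 22 sixteenth notes.
Each duration in sixteenth notes: dotted quarter note = 6; sixteenth = 1; a full eighth-note triplet (3 notes) (three triplet eighths span one quarter) = 4; eighth note = 2; quarter note = 4; dotted quarter note = 6; eighth note = 2.
Sum: 6 + 1 + 4 + 2 + 4 + 6 + 2 = 25.
25 ÷ 22 = 1 complete bar with 3 left over.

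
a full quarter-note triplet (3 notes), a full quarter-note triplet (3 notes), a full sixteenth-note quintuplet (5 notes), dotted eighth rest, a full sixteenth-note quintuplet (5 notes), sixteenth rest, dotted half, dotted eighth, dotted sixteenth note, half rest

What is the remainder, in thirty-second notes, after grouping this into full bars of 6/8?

One bar of 6/8 = 24 thirty-second notes.
Each duration in thirty-second notes: a full quarter-note triplet (3 notes) (three triplet quarters span one half) = 16; a full quarter-note triplet (3 notes) (three triplet quarters span one half) = 16; a full sixteenth-note quintuplet (5 notes) (five quintuplet sixteenths span one quarter) = 8; dotted eighth rest = 6; a full sixteenth-note quintuplet (5 notes) (five quintuplet sixteenths span one quarter) = 8; sixteenth rest = 2; dotted half = 24; dotted eighth = 6; dotted sixteenth note = 3; half rest = 16.
Altogether 16 + 16 + 8 + 6 + 8 + 2 + 24 + 6 + 3 + 16 = 105.
105 ÷ 24 = 4 complete bars with 9 thirty-second notes remaining.

9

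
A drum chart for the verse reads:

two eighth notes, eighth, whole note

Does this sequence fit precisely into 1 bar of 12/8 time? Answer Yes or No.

One bar of 12/8 = 12 eighth notes.
Convert each value to eighth notes: eighth note = 1; eighth note = 1; eighth = 1; whole note = 8.
Sum: 1 + 1 + 1 + 8 = 11.
11 falls short of 12, so the answer is No.

No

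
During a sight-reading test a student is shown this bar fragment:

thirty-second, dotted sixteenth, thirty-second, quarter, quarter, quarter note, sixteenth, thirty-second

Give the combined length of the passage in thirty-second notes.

In thirty-second notes: thirty-second = 1; dotted sixteenth = 3; thirty-second = 1; quarter = 8; quarter = 8; quarter note = 8; sixteenth = 2; thirty-second = 1.
Adding: 1 + 3 + 1 + 8 + 8 + 8 + 2 + 1 = 32 thirty-second notes.

32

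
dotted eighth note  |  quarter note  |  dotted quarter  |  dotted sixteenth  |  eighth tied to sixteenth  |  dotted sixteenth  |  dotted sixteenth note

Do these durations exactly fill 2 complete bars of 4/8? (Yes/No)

One bar of 4/8 = 16 thirty-second notes, so 2 bars = 32.
Convert each value to thirty-second notes: dotted eighth note = 6; quarter note = 8; dotted quarter = 12; dotted sixteenth = 3; eighth tied to sixteenth (eighth + sixteenth) = 6; dotted sixteenth = 3; dotted sixteenth note = 3.
Adding: 6 + 8 + 12 + 3 + 6 + 3 + 3 = 41.
41 exceeds 32, so the answer is No.

No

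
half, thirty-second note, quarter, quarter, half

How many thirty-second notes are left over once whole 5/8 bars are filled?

One bar of 5/8 = 20 thirty-second notes.
In thirty-second notes: half = 16; thirty-second note = 1; quarter = 8; quarter = 8; half = 16.
Adding: 16 + 1 + 8 + 8 + 16 = 49.
49 ÷ 20 = 2 complete bars with 9 thirty-second notes remaining.

9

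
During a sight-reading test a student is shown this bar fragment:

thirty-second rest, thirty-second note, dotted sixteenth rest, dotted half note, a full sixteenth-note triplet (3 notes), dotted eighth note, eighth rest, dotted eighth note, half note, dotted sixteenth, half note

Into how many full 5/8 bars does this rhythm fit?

4

One bar of 5/8 = 20 thirty-second notes.
Express everything in thirty-second notes: thirty-second rest = 1; thirty-second note = 1; dotted sixteenth rest = 3; dotted half note = 24; a full sixteenth-note triplet (3 notes) (three triplet sixteenths span one eighth) = 4; dotted eighth note = 6; eighth rest = 4; dotted eighth note = 6; half note = 16; dotted sixteenth = 3; half note = 16.
Sum: 1 + 1 + 3 + 24 + 4 + 6 + 4 + 6 + 16 + 3 + 16 = 84.
84 ÷ 20 = 4 complete bars with 4 left over.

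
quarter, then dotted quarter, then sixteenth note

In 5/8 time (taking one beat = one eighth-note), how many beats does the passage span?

5.5

One eighth-note beat = 2 sixteenth notes.
Working in sixteenth notes: quarter = 4; dotted quarter = 6; sixteenth note = 1.
Sum: 4 + 6 + 1 = 11.
11 ÷ 2 = 5.5 beats.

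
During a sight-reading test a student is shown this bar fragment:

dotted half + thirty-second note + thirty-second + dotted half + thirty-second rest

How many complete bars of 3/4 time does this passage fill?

2

One bar of 3/4 = 24 thirty-second notes.
Working in thirty-second notes: dotted half = 24; thirty-second note = 1; thirty-second = 1; dotted half = 24; thirty-second rest = 1.
Sum: 24 + 1 + 1 + 24 + 1 = 51.
51 ÷ 24 = 2 complete bars with 3 left over.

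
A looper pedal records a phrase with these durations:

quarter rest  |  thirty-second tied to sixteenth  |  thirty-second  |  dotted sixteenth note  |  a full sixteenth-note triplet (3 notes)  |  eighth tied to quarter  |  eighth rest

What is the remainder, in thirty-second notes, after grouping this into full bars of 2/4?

3

One bar of 2/4 = 16 thirty-second notes.
Express everything in thirty-second notes: quarter rest = 8; thirty-second tied to sixteenth (thirty-second + sixteenth) = 3; thirty-second = 1; dotted sixteenth note = 3; a full sixteenth-note triplet (3 notes) (three triplet sixteenths span one eighth) = 4; eighth tied to quarter (eighth + quarter) = 12; eighth rest = 4.
Total: 8 + 3 + 1 + 3 + 4 + 12 + 4 = 35.
35 ÷ 16 = 2 complete bars with 3 thirty-second notes remaining.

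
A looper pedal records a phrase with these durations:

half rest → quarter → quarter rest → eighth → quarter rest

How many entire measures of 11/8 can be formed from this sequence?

One bar of 11/8 = 11 eighth notes.
Express everything in eighth notes: half rest = 4; quarter = 2; quarter rest = 2; eighth = 1; quarter rest = 2.
Adding: 4 + 2 + 2 + 1 + 2 = 11.
11 ÷ 11 = 1 complete bar with 0 left over.

1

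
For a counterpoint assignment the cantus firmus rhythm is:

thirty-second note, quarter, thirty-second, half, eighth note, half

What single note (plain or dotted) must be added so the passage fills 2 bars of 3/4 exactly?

sixteenth note

2 bars of 3/4 = 48 thirty-second notes.
Convert each value to thirty-second notes: thirty-second note = 1; quarter = 8; thirty-second = 1; half = 16; eighth note = 4; half = 16.
Adding: 1 + 8 + 1 + 16 + 4 + 16 = 46.
Remaining: 48 − 46 = 2 thirty-second notes, which is a sixteenth note.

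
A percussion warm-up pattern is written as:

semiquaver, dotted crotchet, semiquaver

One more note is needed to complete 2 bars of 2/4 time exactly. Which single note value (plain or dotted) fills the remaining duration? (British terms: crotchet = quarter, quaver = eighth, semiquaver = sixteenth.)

2 bars of 2/4 = 16 sixteenth notes.
In sixteenth notes: semiquaver = 1; dotted crotchet = 6; semiquaver = 1.
Sum: 1 + 6 + 1 = 8.
Remaining: 16 − 8 = 8 sixteenth notes, which is a half note.

half note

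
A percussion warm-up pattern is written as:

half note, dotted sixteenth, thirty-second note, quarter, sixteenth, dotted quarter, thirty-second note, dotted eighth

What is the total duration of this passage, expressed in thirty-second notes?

Convert each value to thirty-second notes: half note = 16; dotted sixteenth = 3; thirty-second note = 1; quarter = 8; sixteenth = 2; dotted quarter = 12; thirty-second note = 1; dotted eighth = 6.
Total: 16 + 3 + 1 + 8 + 2 + 12 + 1 + 6 = 49 thirty-second notes.

49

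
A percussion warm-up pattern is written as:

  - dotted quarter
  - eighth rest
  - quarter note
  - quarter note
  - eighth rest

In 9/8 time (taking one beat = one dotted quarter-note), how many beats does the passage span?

One dotted quarter-note beat = 3 eighth notes.
Express everything in eighth notes: dotted quarter = 3; eighth rest = 1; quarter note = 2; quarter note = 2; eighth rest = 1.
Adding: 3 + 1 + 2 + 2 + 1 = 9.
9 ÷ 3 = 3 beats.

3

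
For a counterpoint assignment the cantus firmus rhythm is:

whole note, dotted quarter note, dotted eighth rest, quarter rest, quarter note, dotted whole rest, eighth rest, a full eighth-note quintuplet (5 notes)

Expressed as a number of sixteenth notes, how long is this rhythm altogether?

67

Working in sixteenth notes: whole note = 16; dotted quarter note = 6; dotted eighth rest = 3; quarter rest = 4; quarter note = 4; dotted whole rest = 24; eighth rest = 2; a full eighth-note quintuplet (5 notes) (five quintuplet eighths span one half) = 8.
Total: 16 + 6 + 3 + 4 + 4 + 24 + 2 + 8 = 67 sixteenth notes.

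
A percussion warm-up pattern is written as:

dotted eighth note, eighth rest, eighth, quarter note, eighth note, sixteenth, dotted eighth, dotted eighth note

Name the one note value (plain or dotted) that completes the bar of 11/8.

The bar of 11/8 = 22 sixteenth notes.
Working in sixteenth notes: dotted eighth note = 3; eighth rest = 2; eighth = 2; quarter note = 4; eighth note = 2; sixteenth = 1; dotted eighth = 3; dotted eighth note = 3.
Altogether 3 + 2 + 2 + 4 + 2 + 1 + 3 + 3 = 20.
Remaining: 22 − 20 = 2 sixteenth notes, which is a eighth note.

eighth note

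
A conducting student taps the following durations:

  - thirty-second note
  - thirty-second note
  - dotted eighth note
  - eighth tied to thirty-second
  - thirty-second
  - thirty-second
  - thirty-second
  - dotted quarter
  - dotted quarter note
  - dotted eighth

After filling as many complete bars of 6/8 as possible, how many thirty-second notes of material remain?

22

One bar of 6/8 = 24 thirty-second notes.
In thirty-second notes: thirty-second note = 1; thirty-second note = 1; dotted eighth note = 6; eighth tied to thirty-second (eighth + thirty-second) = 5; thirty-second = 1; thirty-second = 1; thirty-second = 1; dotted quarter = 12; dotted quarter note = 12; dotted eighth = 6.
Total: 1 + 1 + 6 + 5 + 1 + 1 + 1 + 12 + 12 + 6 = 46.
46 ÷ 24 = 1 complete bar with 22 thirty-second notes remaining.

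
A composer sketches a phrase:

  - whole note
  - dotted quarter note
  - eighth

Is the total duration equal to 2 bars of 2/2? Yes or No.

No

One bar of 2/2 = 8 eighth notes, so 2 bars = 16.
Working in eighth notes: whole note = 8; dotted quarter note = 3; eighth = 1.
Altogether 8 + 3 + 1 = 12.
12 falls short of 16, so the answer is No.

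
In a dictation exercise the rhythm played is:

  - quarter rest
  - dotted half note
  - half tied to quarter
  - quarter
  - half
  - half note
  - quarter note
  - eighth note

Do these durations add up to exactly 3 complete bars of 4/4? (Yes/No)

No

One bar of 4/4 = 8 eighth notes, so 3 bars = 24.
Each duration in eighth notes: quarter rest = 2; dotted half note = 6; half tied to quarter (half + quarter) = 6; quarter = 2; half = 4; half note = 4; quarter note = 2; eighth note = 1.
Sum: 2 + 6 + 6 + 2 + 4 + 4 + 2 + 1 = 27.
27 exceeds 24, so the answer is No.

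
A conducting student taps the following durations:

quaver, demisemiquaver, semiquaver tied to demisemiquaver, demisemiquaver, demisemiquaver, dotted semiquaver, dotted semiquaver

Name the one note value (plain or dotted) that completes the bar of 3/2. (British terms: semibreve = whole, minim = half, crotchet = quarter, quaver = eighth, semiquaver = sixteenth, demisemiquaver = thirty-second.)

whole note

The bar of 3/2 = 48 thirty-second notes.
Express everything in thirty-second notes: quaver = 4; demisemiquaver = 1; semiquaver tied to demisemiquaver (semiquaver + demisemiquaver) = 3; demisemiquaver = 1; demisemiquaver = 1; dotted semiquaver = 3; dotted semiquaver = 3.
Sum: 4 + 1 + 3 + 1 + 1 + 3 + 3 = 16.
Remaining: 48 − 16 = 32 thirty-second notes, which is a whole note.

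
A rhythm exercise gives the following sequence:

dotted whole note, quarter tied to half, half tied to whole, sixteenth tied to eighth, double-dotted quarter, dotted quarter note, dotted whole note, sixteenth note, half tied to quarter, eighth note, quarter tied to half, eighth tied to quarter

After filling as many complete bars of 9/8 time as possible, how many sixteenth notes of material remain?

One bar of 9/8 = 18 sixteenth notes.
Convert each value to sixteenth notes: dotted whole note = 24; quarter tied to half (quarter + half) = 12; half tied to whole (half + whole) = 24; sixteenth tied to eighth (sixteenth + eighth) = 3; double-dotted quarter = 7; dotted quarter note = 6; dotted whole note = 24; sixteenth note = 1; half tied to quarter (half + quarter) = 12; eighth note = 2; quarter tied to half (quarter + half) = 12; eighth tied to quarter (eighth + quarter) = 6.
Sum: 24 + 12 + 24 + 3 + 7 + 6 + 24 + 1 + 12 + 2 + 12 + 6 = 133.
133 ÷ 18 = 7 complete bars with 7 sixteenth notes remaining.

7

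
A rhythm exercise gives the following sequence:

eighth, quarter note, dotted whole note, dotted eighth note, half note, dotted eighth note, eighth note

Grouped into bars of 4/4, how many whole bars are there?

One bar of 4/4 = 16 sixteenth notes.
Each duration in sixteenth notes: eighth = 2; quarter note = 4; dotted whole note = 24; dotted eighth note = 3; half note = 8; dotted eighth note = 3; eighth note = 2.
Sum: 2 + 4 + 24 + 3 + 8 + 3 + 2 = 46.
46 ÷ 16 = 2 complete bars with 14 left over.

2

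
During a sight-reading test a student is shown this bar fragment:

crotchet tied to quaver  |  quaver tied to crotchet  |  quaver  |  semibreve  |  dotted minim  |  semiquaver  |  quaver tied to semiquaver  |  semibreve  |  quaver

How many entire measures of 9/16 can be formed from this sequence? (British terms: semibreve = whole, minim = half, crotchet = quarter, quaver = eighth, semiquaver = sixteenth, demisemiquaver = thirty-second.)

One bar of 9/16 = 9 sixteenth notes.
In sixteenth notes: crotchet tied to quaver (crotchet + quaver) = 6; quaver tied to crotchet (quaver + crotchet) = 6; quaver = 2; semibreve = 16; dotted minim = 12; semiquaver = 1; quaver tied to semiquaver (quaver + semiquaver) = 3; semibreve = 16; quaver = 2.
Altogether 6 + 6 + 2 + 16 + 12 + 1 + 3 + 16 + 2 = 64.
64 ÷ 9 = 7 complete bars with 1 left over.

7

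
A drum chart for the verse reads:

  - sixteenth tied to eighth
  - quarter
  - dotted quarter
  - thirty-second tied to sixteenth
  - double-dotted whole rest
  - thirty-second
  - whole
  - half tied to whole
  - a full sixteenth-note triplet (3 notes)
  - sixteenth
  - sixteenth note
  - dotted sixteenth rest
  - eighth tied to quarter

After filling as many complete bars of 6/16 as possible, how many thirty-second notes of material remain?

9

One bar of 6/16 = 12 thirty-second notes.
Each duration in thirty-second notes: sixteenth tied to eighth (sixteenth + eighth) = 6; quarter = 8; dotted quarter = 12; thirty-second tied to sixteenth (thirty-second + sixteenth) = 3; double-dotted whole rest = 56; thirty-second = 1; whole = 32; half tied to whole (half + whole) = 48; a full sixteenth-note triplet (3 notes) (three triplet sixteenths span one eighth) = 4; sixteenth = 2; sixteenth note = 2; dotted sixteenth rest = 3; eighth tied to quarter (eighth + quarter) = 12.
Adding: 6 + 8 + 12 + 3 + 56 + 1 + 32 + 48 + 4 + 2 + 2 + 3 + 12 = 189.
189 ÷ 12 = 15 complete bars with 9 thirty-second notes remaining.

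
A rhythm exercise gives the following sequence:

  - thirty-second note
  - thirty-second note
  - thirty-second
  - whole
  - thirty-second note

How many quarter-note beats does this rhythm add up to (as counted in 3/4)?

One quarter-note beat = 8 thirty-second notes.
Each duration in thirty-second notes: thirty-second note = 1; thirty-second note = 1; thirty-second = 1; whole = 32; thirty-second note = 1.
Adding: 1 + 1 + 1 + 32 + 1 = 36.
36 ÷ 8 = 4.5 beats.

4.5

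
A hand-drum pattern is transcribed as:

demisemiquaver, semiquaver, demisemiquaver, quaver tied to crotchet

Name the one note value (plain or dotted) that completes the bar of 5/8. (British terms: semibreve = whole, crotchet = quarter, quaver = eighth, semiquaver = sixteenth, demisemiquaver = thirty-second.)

eighth note

The bar of 5/8 = 20 thirty-second notes.
Working in thirty-second notes: demisemiquaver = 1; semiquaver = 2; demisemiquaver = 1; quaver tied to crotchet (quaver + crotchet) = 12.
Adding: 1 + 2 + 1 + 12 = 16.
Remaining: 20 − 16 = 4 thirty-second notes, which is a eighth note.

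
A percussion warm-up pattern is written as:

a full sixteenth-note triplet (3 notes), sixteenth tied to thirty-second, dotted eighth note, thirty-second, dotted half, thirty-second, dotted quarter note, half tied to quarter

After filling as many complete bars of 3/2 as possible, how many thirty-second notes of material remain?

One bar of 3/2 = 48 thirty-second notes.
Each duration in thirty-second notes: a full sixteenth-note triplet (3 notes) (three triplet sixteenths span one eighth) = 4; sixteenth tied to thirty-second (sixteenth + thirty-second) = 3; dotted eighth note = 6; thirty-second = 1; dotted half = 24; thirty-second = 1; dotted quarter note = 12; half tied to quarter (half + quarter) = 24.
Total: 4 + 3 + 6 + 1 + 24 + 1 + 12 + 24 = 75.
75 ÷ 48 = 1 complete bar with 27 thirty-second notes remaining.

27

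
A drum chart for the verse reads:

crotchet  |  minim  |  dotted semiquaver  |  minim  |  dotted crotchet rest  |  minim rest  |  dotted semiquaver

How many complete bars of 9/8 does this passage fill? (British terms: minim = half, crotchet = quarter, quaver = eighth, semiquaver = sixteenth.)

2

One bar of 9/8 = 36 thirty-second notes.
Express everything in thirty-second notes: crotchet = 8; minim = 16; dotted semiquaver = 3; minim = 16; dotted crotchet rest = 12; minim rest = 16; dotted semiquaver = 3.
Total: 8 + 16 + 3 + 16 + 12 + 16 + 3 = 74.
74 ÷ 36 = 2 complete bars with 2 left over.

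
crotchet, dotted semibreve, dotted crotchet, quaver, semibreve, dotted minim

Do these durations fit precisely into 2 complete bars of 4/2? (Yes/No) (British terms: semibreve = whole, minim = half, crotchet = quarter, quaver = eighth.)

Yes

One bar of 4/2 = 16 eighth notes, so 2 bars = 32.
Each duration in eighth notes: crotchet = 2; dotted semibreve = 12; dotted crotchet = 3; quaver = 1; semibreve = 8; dotted minim = 6.
Sum: 2 + 12 + 3 + 1 + 8 + 6 = 32.
32 equals 32, so the answer is Yes.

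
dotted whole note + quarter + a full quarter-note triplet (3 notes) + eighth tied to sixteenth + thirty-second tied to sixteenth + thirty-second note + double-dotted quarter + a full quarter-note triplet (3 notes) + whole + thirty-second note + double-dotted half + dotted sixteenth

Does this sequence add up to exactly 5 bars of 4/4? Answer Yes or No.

One bar of 4/4 = 32 thirty-second notes, so 5 bars = 160.
Working in thirty-second notes: dotted whole note = 48; quarter = 8; a full quarter-note triplet (3 notes) (three triplet quarters span one half) = 16; eighth tied to sixteenth (eighth + sixteenth) = 6; thirty-second tied to sixteenth (thirty-second + sixteenth) = 3; thirty-second note = 1; double-dotted quarter = 14; a full quarter-note triplet (3 notes) (three triplet quarters span one half) = 16; whole = 32; thirty-second note = 1; double-dotted half = 28; dotted sixteenth = 3.
Total: 48 + 8 + 16 + 6 + 3 + 1 + 14 + 16 + 32 + 1 + 28 + 3 = 176.
176 exceeds 160, so the answer is No.

No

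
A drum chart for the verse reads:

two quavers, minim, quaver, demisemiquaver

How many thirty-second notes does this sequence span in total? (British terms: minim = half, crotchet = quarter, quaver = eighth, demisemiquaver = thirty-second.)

Convert each value to thirty-second notes: quaver = 4; quaver = 4; minim = 16; quaver = 4; demisemiquaver = 1.
Total: 4 + 4 + 16 + 4 + 1 = 29 thirty-second notes.

29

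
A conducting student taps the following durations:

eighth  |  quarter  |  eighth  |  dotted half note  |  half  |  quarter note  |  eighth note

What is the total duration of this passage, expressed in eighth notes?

17

Express everything in eighth notes: eighth = 1; quarter = 2; eighth = 1; dotted half note = 6; half = 4; quarter note = 2; eighth note = 1.
Total: 1 + 2 + 1 + 6 + 4 + 2 + 1 = 17 eighth notes.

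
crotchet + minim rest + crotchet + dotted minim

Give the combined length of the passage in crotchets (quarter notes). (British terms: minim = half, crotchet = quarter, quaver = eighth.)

Express everything in quarter notes: crotchet = 1; minim rest = 2; crotchet = 1; dotted minim = 3.
Total: 1 + 2 + 1 + 3 = 7 quarter notes.

7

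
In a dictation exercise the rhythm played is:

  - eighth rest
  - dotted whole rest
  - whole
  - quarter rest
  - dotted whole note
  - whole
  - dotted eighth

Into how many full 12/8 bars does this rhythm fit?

One bar of 12/8 = 24 sixteenth notes.
Express everything in sixteenth notes: eighth rest = 2; dotted whole rest = 24; whole = 16; quarter rest = 4; dotted whole note = 24; whole = 16; dotted eighth = 3.
Adding: 2 + 24 + 16 + 4 + 24 + 16 + 3 = 89.
89 ÷ 24 = 3 complete bars with 17 left over.

3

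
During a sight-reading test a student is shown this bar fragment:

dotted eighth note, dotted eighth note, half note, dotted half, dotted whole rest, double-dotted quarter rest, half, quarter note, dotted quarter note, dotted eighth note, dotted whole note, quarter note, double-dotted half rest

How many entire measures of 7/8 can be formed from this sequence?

8

One bar of 7/8 = 14 sixteenth notes.
Working in sixteenth notes: dotted eighth note = 3; dotted eighth note = 3; half note = 8; dotted half = 12; dotted whole rest = 24; double-dotted quarter rest = 7; half = 8; quarter note = 4; dotted quarter note = 6; dotted eighth note = 3; dotted whole note = 24; quarter note = 4; double-dotted half rest = 14.
Sum: 3 + 3 + 8 + 12 + 24 + 7 + 8 + 4 + 6 + 3 + 24 + 4 + 14 = 120.
120 ÷ 14 = 8 complete bars with 8 left over.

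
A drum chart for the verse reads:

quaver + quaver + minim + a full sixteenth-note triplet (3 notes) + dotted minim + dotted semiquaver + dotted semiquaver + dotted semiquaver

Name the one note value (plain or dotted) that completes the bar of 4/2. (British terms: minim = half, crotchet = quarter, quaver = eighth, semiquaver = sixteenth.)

dotted sixteenth note

The bar of 4/2 = 64 thirty-second notes.
Each duration in thirty-second notes: quaver = 4; quaver = 4; minim = 16; a full sixteenth-note triplet (3 notes) (three triplet sixteenths span one eighth) = 4; dotted minim = 24; dotted semiquaver = 3; dotted semiquaver = 3; dotted semiquaver = 3.
Altogether 4 + 4 + 16 + 4 + 24 + 3 + 3 + 3 = 61.
Remaining: 64 − 61 = 3 thirty-second notes, which is a dotted sixteenth note.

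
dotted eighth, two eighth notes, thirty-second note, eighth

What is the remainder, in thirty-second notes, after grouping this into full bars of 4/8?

3

One bar of 4/8 = 16 thirty-second notes.
Each duration in thirty-second notes: dotted eighth = 6; eighth note = 4; eighth note = 4; thirty-second note = 1; eighth = 4.
Altogether 6 + 4 + 4 + 1 + 4 = 19.
19 ÷ 16 = 1 complete bar with 3 thirty-second notes remaining.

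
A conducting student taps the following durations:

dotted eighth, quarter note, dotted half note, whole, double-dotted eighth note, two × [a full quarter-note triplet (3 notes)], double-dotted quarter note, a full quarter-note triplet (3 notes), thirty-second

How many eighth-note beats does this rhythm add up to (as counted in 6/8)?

35

One eighth-note beat = 4 thirty-second notes.
Each duration in thirty-second notes: dotted eighth = 6; quarter note = 8; dotted half note = 24; whole = 32; double-dotted eighth note = 7; a full quarter-note triplet (3 notes) (three triplet quarters span one half) = 16; a full quarter-note triplet (3 notes) (three triplet quarters span one half) = 16; double-dotted quarter note = 14; a full quarter-note triplet (3 notes) (three triplet quarters span one half) = 16; thirty-second = 1.
Adding: 6 + 8 + 24 + 32 + 7 + 16 + 16 + 14 + 16 + 1 = 140.
140 ÷ 4 = 35 beats.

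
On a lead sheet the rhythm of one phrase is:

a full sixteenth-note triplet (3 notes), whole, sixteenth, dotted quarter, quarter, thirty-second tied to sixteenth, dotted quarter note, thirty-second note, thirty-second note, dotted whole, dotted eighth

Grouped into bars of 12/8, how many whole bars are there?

2

One bar of 12/8 = 48 thirty-second notes.
Each duration in thirty-second notes: a full sixteenth-note triplet (3 notes) (three triplet sixteenths span one eighth) = 4; whole = 32; sixteenth = 2; dotted quarter = 12; quarter = 8; thirty-second tied to sixteenth (thirty-second + sixteenth) = 3; dotted quarter note = 12; thirty-second note = 1; thirty-second note = 1; dotted whole = 48; dotted eighth = 6.
Total: 4 + 32 + 2 + 12 + 8 + 3 + 12 + 1 + 1 + 48 + 6 = 129.
129 ÷ 48 = 2 complete bars with 33 left over.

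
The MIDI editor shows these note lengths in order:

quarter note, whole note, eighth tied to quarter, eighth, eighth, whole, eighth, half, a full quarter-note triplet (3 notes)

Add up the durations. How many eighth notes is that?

32

Each duration in eighth notes: quarter note = 2; whole note = 8; eighth tied to quarter (eighth + quarter) = 3; eighth = 1; eighth = 1; whole = 8; eighth = 1; half = 4; a full quarter-note triplet (3 notes) (three triplet quarters span one half) = 4.
Adding: 2 + 8 + 3 + 1 + 1 + 8 + 1 + 4 + 4 = 32 eighth notes.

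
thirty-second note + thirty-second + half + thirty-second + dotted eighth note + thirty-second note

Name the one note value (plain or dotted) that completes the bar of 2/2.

The bar of 2/2 = 32 thirty-second notes.
Convert each value to thirty-second notes: thirty-second note = 1; thirty-second = 1; half = 16; thirty-second = 1; dotted eighth note = 6; thirty-second note = 1.
Total: 1 + 1 + 16 + 1 + 6 + 1 = 26.
Remaining: 32 − 26 = 6 thirty-second notes, which is a dotted eighth note.

dotted eighth note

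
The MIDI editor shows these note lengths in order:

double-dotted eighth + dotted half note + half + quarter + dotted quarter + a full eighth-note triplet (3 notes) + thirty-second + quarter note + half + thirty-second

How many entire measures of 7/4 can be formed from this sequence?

One bar of 7/4 = 56 thirty-second notes.
Working in thirty-second notes: double-dotted eighth = 7; dotted half note = 24; half = 16; quarter = 8; dotted quarter = 12; a full eighth-note triplet (3 notes) (three triplet eighths span one quarter) = 8; thirty-second = 1; quarter note = 8; half = 16; thirty-second = 1.
Sum: 7 + 24 + 16 + 8 + 12 + 8 + 1 + 8 + 16 + 1 = 101.
101 ÷ 56 = 1 complete bar with 45 left over.

1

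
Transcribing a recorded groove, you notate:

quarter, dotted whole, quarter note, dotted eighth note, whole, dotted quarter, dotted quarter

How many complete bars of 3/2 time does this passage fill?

2

One bar of 3/2 = 24 sixteenth notes.
Convert each value to sixteenth notes: quarter = 4; dotted whole = 24; quarter note = 4; dotted eighth note = 3; whole = 16; dotted quarter = 6; dotted quarter = 6.
Altogether 4 + 24 + 4 + 3 + 16 + 6 + 6 = 63.
63 ÷ 24 = 2 complete bars with 15 left over.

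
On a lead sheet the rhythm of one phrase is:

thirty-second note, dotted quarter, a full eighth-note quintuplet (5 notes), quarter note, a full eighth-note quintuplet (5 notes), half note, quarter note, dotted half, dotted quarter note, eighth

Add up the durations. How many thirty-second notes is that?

117

Express everything in thirty-second notes: thirty-second note = 1; dotted quarter = 12; a full eighth-note quintuplet (5 notes) (five quintuplet eighths span one half) = 16; quarter note = 8; a full eighth-note quintuplet (5 notes) (five quintuplet eighths span one half) = 16; half note = 16; quarter note = 8; dotted half = 24; dotted quarter note = 12; eighth = 4.
Total: 1 + 12 + 16 + 8 + 16 + 16 + 8 + 24 + 12 + 4 = 117 thirty-second notes.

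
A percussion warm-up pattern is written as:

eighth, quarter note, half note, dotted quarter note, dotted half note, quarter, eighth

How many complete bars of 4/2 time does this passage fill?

One bar of 4/2 = 16 eighth notes.
Express everything in eighth notes: eighth = 1; quarter note = 2; half note = 4; dotted quarter note = 3; dotted half note = 6; quarter = 2; eighth = 1.
Total: 1 + 2 + 4 + 3 + 6 + 2 + 1 = 19.
19 ÷ 16 = 1 complete bar with 3 left over.

1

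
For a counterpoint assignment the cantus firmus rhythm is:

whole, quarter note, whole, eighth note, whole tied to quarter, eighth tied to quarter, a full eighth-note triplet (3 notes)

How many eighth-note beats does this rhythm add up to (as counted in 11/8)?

One eighth-note beat = 2 sixteenth notes.
Each duration in sixteenth notes: whole = 16; quarter note = 4; whole = 16; eighth note = 2; whole tied to quarter (whole + quarter) = 20; eighth tied to quarter (eighth + quarter) = 6; a full eighth-note triplet (3 notes) (three triplet eighths span one quarter) = 4.
Sum: 16 + 4 + 16 + 2 + 20 + 6 + 4 = 68.
68 ÷ 2 = 34 beats.

34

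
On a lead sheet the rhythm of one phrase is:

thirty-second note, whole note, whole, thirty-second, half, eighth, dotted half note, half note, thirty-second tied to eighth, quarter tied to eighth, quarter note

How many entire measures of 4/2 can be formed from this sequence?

One bar of 4/2 = 64 thirty-second notes.
Working in thirty-second notes: thirty-second note = 1; whole note = 32; whole = 32; thirty-second = 1; half = 16; eighth = 4; dotted half note = 24; half note = 16; thirty-second tied to eighth (thirty-second + eighth) = 5; quarter tied to eighth (quarter + eighth) = 12; quarter note = 8.
Sum: 1 + 32 + 32 + 1 + 16 + 4 + 24 + 16 + 5 + 12 + 8 = 151.
151 ÷ 64 = 2 complete bars with 23 left over.

2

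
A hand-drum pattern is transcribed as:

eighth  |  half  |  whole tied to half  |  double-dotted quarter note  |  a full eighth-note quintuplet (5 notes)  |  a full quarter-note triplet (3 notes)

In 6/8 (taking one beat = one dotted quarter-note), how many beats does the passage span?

9.5

One dotted quarter-note beat = 6 sixteenth notes.
Convert each value to sixteenth notes: eighth = 2; half = 8; whole tied to half (whole + half) = 24; double-dotted quarter note = 7; a full eighth-note quintuplet (5 notes) (five quintuplet eighths span one half) = 8; a full quarter-note triplet (3 notes) (three triplet quarters span one half) = 8.
Total: 2 + 8 + 24 + 7 + 8 + 8 = 57.
57 ÷ 6 = 9.5 beats.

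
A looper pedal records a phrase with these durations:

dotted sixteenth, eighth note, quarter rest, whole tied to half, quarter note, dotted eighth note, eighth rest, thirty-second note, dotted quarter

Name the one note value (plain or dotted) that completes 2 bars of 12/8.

sixteenth note

2 bars of 12/8 = 96 thirty-second notes.
Express everything in thirty-second notes: dotted sixteenth = 3; eighth note = 4; quarter rest = 8; whole tied to half (whole + half) = 48; quarter note = 8; dotted eighth note = 6; eighth rest = 4; thirty-second note = 1; dotted quarter = 12.
Altogether 3 + 4 + 8 + 48 + 8 + 6 + 4 + 1 + 12 = 94.
Remaining: 96 − 94 = 2 thirty-second notes, which is a sixteenth note.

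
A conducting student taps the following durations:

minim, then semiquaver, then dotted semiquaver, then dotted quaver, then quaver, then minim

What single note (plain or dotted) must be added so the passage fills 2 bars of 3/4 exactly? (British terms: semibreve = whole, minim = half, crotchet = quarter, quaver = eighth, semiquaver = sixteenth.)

thirty-second note

2 bars of 3/4 = 48 thirty-second notes.
In thirty-second notes: minim = 16; semiquaver = 2; dotted semiquaver = 3; dotted quaver = 6; quaver = 4; minim = 16.
Altogether 16 + 2 + 3 + 6 + 4 + 16 = 47.
Remaining: 48 − 47 = 1 thirty-second note, which is a thirty-second note.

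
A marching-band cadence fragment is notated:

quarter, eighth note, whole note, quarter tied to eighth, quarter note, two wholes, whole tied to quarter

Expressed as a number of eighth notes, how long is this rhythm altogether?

Convert each value to eighth notes: quarter = 2; eighth note = 1; whole note = 8; quarter tied to eighth (quarter + eighth) = 3; quarter note = 2; whole = 8; whole = 8; whole tied to quarter (whole + quarter) = 10.
Altogether 2 + 1 + 8 + 3 + 2 + 8 + 8 + 10 = 42 eighth notes.

42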